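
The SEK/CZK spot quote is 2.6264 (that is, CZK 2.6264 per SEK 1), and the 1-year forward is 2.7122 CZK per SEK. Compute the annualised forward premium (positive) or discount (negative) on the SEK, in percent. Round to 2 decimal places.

T = 1 year.
SEK trades forward at +3.26683% vs spot over the period.
Per annum: 0.0326683 / 1 = 0.032668 = 3.27%.

+3.27%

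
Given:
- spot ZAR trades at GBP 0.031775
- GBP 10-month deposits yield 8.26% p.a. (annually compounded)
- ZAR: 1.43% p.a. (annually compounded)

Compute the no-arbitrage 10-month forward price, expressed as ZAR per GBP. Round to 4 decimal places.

T = 10/12 years.
GBP growth factor: (1 + 0.0826)^(10/12) = 1.0683741.
ZAR accumulates by (1 + 0.0143)^(10/12) = 1.01190254.
So F = 0.031775 × 1.0683741 / 1.01190254 = 0.033548277 (GBP/ZAR).
Quoted the other way: 1/0.033548277 = 29.8078 ZAR per GBP.

29.8078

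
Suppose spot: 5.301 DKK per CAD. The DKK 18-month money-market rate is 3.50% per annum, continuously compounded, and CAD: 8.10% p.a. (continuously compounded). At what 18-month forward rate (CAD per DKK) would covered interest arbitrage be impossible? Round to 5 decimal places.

0.20212

T = 18/12 years.
DKK accumulates by e^(0.0350×18/12) = 1.0539026.
CAD growth factor: e^(0.0810×18/12) = 1.1291894.
So F = 5.301 × 1.0539026 / 1.1291894 = 4.947565 (DKK/CAD).
Invert for CAD per DKK: 1 / 4.947565 = 0.20212.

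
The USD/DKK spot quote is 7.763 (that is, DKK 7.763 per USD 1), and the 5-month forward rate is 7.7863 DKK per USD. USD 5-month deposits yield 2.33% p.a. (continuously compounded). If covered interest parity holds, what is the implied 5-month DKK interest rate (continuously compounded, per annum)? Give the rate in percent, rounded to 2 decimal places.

T = 5/12 years.
CIP gives F = S · g_DKK/g_USD, so g_DKK/g_USD = 7.7863/7.763 = 1.0030014.
The USD side grows by e^(0.0233×5/12) = 1.0097556.
So the DKK growth factor = 1.0127863.
Take logs: ln 1.0127863 / (5/12) = 0.030493, so 3.05%.

3.05%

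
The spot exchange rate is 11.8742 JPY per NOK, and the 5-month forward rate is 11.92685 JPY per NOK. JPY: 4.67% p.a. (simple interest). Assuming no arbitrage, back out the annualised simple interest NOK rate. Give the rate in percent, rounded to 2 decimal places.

T = 5/12 years.
F/S = 11.92685/11.8742 = 1.0044340 = (growth of JPY) / (growth of NOK).
JPY growth factor: 1 + 0.0467×5/12 = 1.0194583.
Hence g_NOK = 1.014958.
r = (1.014958 − 1)/(5/12) = 0.035899 → 3.59%.

3.59%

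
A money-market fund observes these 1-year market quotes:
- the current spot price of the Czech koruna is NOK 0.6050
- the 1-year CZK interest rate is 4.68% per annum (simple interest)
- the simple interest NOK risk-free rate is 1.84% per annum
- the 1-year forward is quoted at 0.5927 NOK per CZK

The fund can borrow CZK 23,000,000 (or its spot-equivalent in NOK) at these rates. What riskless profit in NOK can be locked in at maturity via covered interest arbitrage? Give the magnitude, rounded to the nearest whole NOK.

NOK 99,046

T = 1 year.
Invest the CZK and cover forward: 23,000,000 × 1.046800 × 0.5927 = NOK 14,270,082.28.
Convert at spot and invest in NOK: 23,000,000 × 0.6050 × 1.018400 = NOK 14,171,036.00.
The quoted forward overvalues CZK, so borrow NOK, buy CZK at spot, deposit the CZK at 4.68%, and sell the proceeds forward at 0.5927.
Arbitrage profit = |14,270,082.28 − 14,171,036.00| = NOK 99,046.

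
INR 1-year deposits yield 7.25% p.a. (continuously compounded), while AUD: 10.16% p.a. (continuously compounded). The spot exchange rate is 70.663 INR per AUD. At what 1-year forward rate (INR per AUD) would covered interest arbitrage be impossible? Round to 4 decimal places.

T = 1 year.
INR growth factor: e^(0.0725×1) = 1.07519281.
AUD accumulates by e^(0.1016×1) = 1.10694061.
CIP: F = S · (grow INR)/(grow AUD) = 70.663 × 1.07519281/1.10694061 = 68.636338 INR per AUD.

68.6363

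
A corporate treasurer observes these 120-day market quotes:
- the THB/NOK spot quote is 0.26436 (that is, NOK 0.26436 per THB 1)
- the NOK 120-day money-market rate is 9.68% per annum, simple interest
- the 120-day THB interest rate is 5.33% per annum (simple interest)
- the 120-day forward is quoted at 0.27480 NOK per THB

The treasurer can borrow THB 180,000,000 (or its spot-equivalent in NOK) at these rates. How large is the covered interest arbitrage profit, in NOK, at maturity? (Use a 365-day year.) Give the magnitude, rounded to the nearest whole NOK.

T = 120/365 years.
Route A — deposit THB, sell forward: 180,000,000 × 1.0175232877 × 0.27480 = NOK 50,330,771.90.
Route B — convert at spot, deposit NOK: 180,000,000 × 0.26436 × 1.0318246575 = NOK 49,099,169.96.
The quoted forward overvalues THB, so borrow NOK, buy THB at spot, deposit the THB at 5.33%, and sell the proceeds forward at 0.27480.
Profit = 50,330,771.90 − 49,099,169.96 = NOK 1,231,602.

NOK 1,231,602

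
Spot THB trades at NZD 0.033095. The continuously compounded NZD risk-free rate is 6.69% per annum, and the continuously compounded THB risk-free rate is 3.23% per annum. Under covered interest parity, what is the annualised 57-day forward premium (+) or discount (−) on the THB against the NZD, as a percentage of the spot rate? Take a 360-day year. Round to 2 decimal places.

T = 57/360 years.
No-arbitrage forward: 0.033095 × 1.0106488 / 1.0051273 = 0.033276802 NZD/THB.
Annualised premium = (F − S)/S × (1/T) = (0.033276802 − 0.033095)/0.033095 ÷ (57/360) = 3.47%.

+3.47%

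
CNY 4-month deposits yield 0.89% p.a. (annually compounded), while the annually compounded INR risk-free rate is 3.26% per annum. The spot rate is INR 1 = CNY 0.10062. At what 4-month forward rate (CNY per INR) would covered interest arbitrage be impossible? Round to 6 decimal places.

T = 4/12 years.
CNY growth factor: (1 + 0.0089)^(4/12) = 1.0029579.
INR growth factor: (1 + 0.0326)^(4/12) = 1.0107507.
CIP: F = S · (grow CNY)/(grow INR) = 0.10062 × 1.0029579/1.0107507 = 0.09984423 CNY per INR.

0.099844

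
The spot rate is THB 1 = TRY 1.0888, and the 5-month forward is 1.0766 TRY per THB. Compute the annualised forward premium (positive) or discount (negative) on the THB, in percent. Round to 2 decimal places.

-2.69%

T = 5/12 years.
Period premium: (1.0766 − 1.0888)/1.0888 = -0.0112050.
×(1/T) gives -2.69% p.a.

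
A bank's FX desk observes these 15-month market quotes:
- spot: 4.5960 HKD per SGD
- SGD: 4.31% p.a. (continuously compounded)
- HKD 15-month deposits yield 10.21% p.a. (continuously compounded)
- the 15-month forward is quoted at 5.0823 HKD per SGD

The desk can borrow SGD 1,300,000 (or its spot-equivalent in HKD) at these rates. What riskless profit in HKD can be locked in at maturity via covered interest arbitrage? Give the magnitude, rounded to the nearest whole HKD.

T = 15/12 years.
Keep in SGD, deliver into the forward: 1,300,000·1.055352675·5.0823 = HKD 6,972,704.57.
Swap to HKD now, deposit: 1,300,000·4.5960·1.136126875 = HKD 6,788,130.85.
The quoted forward overvalues SGD, so borrow HKD, buy SGD at spot, deposit the SGD at 4.31%, and sell the proceeds forward at 5.0823.
The gap between the two covered legs is HKD 184,574.

HKD 184,574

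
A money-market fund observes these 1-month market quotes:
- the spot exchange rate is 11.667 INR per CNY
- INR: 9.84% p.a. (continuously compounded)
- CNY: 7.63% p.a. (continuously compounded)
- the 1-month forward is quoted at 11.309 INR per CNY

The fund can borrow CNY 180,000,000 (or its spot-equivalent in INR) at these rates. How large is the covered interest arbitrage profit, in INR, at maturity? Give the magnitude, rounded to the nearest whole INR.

T = 1/12 years.
Invest the CNY and cover forward: 180,000,000 × 1.006378590446 × 11.309 = INR 2,048,604,386.28.
Convert at spot and invest in INR: 180,000,000 × 11.667 × 1.008233712083 = INR 2,117,351,289.40.
The quoted forward undervalues CNY, so borrow CNY, convert to INR at spot, deposit the INR at 9.84%, and buy CNY forward at 11.309 to cover the loan.
Arbitrage profit = |2,048,604,386.28 − 2,117,351,289.40| = INR 68,746,903.

INR 68,746,903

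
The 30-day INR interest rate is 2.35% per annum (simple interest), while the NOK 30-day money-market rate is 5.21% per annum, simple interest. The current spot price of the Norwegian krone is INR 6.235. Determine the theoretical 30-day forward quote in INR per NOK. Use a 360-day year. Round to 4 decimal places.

6.2202

T = 30/360 years.
INR growth factor: 1 + 0.0235×30/360 = 1.0019583.
Growth of 1 NOK over T: 1 + 0.0521×30/360 = 1.0043417.
Forward (INR per NOK) = 6.235 × 1.0019583 / 1.0043417 = 6.220204.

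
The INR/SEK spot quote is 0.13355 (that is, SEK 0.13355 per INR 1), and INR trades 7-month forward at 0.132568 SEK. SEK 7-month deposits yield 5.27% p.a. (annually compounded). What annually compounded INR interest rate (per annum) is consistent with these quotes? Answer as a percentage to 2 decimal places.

6.61%

T = 7/12 years.
By CIP, F/S equals the SEK-to-INR growth ratio: 0.132568/0.13355 = 0.9926469.
The SEK side grows by (1 + 0.0527)^(7/12) = 1.0304123.
Hence g_INR = 1.0380451.
Annualise: 1.0380451^(12/7) − 1 = 0.066103 = 6.61%.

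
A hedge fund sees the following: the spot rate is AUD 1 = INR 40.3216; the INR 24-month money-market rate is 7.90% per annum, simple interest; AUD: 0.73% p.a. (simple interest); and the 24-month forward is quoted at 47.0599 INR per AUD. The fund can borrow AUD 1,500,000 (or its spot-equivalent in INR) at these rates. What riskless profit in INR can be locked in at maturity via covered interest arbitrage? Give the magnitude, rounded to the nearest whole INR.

T = 2 years.
Invest the AUD and cover forward: 1,500,000 × 1.014600 × 47.0599 = INR 71,620,461.81.
Convert at spot and invest in INR: 1,500,000 × 40.3216 × 1.158000 = INR 70,038,619.20.
The quoted forward overvalues AUD, so borrow INR, buy AUD at spot, deposit the AUD at 0.73%, and sell the proceeds forward at 47.0599.
Arbitrage profit = |71,620,461.81 − 70,038,619.20| = INR 1,581,843.

INR 1,581,843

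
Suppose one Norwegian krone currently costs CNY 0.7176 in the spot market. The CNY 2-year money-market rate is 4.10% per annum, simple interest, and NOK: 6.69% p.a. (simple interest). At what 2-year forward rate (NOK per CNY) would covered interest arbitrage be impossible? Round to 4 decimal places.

1.4602

T = 2 years.
Growth of 1 CNY over T: 1 + 0.0410×2 = 1.082000.
Growth of 1 NOK over T: 1 + 0.0669×2 = 1.133800.
So F = 0.7176 × 1.082000 / 1.133800 = 0.6848150 (CNY/NOK).
Quoted the other way: 1/0.6848150 = 1.4602 NOK per CNY.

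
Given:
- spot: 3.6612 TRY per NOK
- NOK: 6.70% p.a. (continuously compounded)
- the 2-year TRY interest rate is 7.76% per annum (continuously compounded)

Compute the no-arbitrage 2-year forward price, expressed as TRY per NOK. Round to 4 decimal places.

T = 2 years.
TRY growth factor: e^(0.0776×2) = 1.1678915.
NOK growth factor: e^(0.0670×2) = 1.1433928.
CIP: F = S · (grow TRY)/(grow NOK) = 3.6612 × 1.1678915/1.1433928 = 3.739646 TRY per NOK.

3.7396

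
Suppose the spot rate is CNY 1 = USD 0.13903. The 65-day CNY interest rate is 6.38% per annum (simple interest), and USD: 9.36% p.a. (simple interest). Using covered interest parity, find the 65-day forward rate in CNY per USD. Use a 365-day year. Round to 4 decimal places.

7.1551

T = 65/365 years.
USD growth factor: 1 + 0.0936×65/365 = 1.0166685.
CNY growth factor: 1 + 0.0638×65/365 = 1.0113616.
CIP: F = S · (grow USD)/(grow CNY) = 0.13903 × 1.0166685/1.0113616 = 0.1397595 USD per CNY.
Invert for CNY per USD: 1 / 0.1397595 = 7.1551.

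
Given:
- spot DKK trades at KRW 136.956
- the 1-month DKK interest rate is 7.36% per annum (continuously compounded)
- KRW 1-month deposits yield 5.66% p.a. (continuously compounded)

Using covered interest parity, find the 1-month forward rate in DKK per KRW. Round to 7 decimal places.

T = 1/12 years.
Growth of 1 KRW over T: e^(0.0566×1/12) = 1.0047278.
DKK accumulates by e^(0.0736×1/12) = 1.0061522.
So F = 136.956 × 1.0047278 / 1.0061522 = 136.7621 (KRW/DKK).
Quoted the other way: 1/136.7621 = 0.0073120 DKK per KRW.

0.0073120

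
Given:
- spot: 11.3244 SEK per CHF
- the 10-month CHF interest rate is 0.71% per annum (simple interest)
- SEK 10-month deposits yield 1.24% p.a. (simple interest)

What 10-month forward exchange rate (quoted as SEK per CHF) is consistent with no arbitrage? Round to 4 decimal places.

T = 10/12 years.
SEK growth factor: 1 + 0.0124×10/12 = 1.01033333.
CHF growth factor: 1 + 0.0071×10/12 = 1.00591667.
So F = 11.3244 × 1.01033333 / 1.00591667 = 11.374122 (SEK/CHF).

11.3741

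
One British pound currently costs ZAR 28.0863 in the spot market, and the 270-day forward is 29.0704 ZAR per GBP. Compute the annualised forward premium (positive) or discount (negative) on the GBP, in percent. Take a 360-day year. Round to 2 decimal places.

+4.67%

T = 270/360 years.
(F − S)/S = (29.0704 − 28.0863)/28.0863 = 0.0350384.
×(1/T) gives 4.67% p.a.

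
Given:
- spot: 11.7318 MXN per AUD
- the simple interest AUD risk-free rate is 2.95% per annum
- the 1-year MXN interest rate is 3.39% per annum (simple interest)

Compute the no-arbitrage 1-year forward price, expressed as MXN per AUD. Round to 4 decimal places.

11.7819

T = 1 year.
Growth of 1 MXN over T: 1 + 0.0339×1 = 1.033900.
AUD accumulates by 1 + 0.0295×1 = 1.029500.
Forward (MXN per AUD) = 11.7318 × 1.033900 / 1.029500 = 11.781941.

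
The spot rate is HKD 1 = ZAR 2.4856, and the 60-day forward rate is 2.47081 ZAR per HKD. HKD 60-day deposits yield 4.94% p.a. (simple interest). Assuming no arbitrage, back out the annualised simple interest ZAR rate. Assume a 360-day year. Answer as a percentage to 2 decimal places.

T = 60/360 years.
CIP gives F = S · g_ZAR/g_HKD, so g_ZAR/g_HKD = 2.47081/2.4856 = 0.9940497.
The HKD side grows by 1 + 0.0494×60/360 = 1.0082333.
That pins the ZAR growth at 1.002234.
(1.002234 − 1)/T = 0.013404, i.e. 1.34%.

1.34%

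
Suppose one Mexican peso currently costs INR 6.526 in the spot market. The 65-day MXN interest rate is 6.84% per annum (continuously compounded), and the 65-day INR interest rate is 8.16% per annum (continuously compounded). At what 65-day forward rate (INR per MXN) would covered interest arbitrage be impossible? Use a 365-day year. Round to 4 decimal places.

T = 65/365 years.
INR accumulates by e^(0.0816×65/365) = 1.0146376.
Growth of 1 MXN over T: e^(0.0684×65/365) = 1.0122553.
So F = 6.526 × 1.0146376 / 1.0122553 = 6.541359 (INR/MXN).

6.5414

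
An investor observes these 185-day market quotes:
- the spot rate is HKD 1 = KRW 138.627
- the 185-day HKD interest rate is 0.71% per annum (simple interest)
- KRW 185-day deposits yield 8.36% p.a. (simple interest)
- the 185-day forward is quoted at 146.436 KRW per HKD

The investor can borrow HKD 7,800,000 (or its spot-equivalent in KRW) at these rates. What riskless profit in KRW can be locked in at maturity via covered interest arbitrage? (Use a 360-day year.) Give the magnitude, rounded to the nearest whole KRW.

T = 185/360 years.
Route A — deposit HKD, sell forward: 7,800,000 × 1.003648611111 × 146.436 = KRW 1,146,368,246.53.
Route B — convert at spot, deposit KRW: 7,800,000 × 138.627 × 1.042961111111 = KRW 1,127,744,045.61.
The quoted forward overvalues HKD, so borrow KRW, buy HKD at spot, deposit the HKD at 0.71%, and sell the proceeds forward at 146.436.
Profit = 1,146,368,246.53 − 1,127,744,045.61 = KRW 18,624,201.

KRW 18,624,201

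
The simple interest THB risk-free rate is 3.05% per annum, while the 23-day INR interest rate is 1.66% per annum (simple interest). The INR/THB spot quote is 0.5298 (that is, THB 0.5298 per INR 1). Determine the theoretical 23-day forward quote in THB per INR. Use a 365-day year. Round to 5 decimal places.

0.53026

T = 23/365 years.
THB growth factor: 1 + 0.0305×23/365 = 1.0019219.
INR growth factor: 1 + 0.0166×23/365 = 1.001046.
CIP: F = S · (grow THB)/(grow INR) = 0.5298 × 1.0019219/1.001046 = 0.5302636 THB per INR.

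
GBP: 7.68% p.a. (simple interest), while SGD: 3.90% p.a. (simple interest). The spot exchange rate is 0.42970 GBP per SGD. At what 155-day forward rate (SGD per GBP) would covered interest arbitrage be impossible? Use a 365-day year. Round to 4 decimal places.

2.2910

T = 155/365 years.
Growth of 1 GBP over T: 1 + 0.0768×155/365 = 1.0326137.
SGD accumulates by 1 + 0.0390×155/365 = 1.0165616.
Forward (GBP per SGD) = 0.4297 × 1.0326137 / 1.0165616 = 0.4364852.
Invert for SGD per GBP: 1 / 0.4364852 = 2.2910.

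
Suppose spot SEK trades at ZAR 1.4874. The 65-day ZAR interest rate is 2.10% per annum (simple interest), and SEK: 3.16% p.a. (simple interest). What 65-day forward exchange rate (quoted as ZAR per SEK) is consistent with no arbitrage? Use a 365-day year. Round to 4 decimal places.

T = 65/365 years.
ZAR growth factor: 1 + 0.0210×65/365 = 1.0037397.
Growth of 1 SEK over T: 1 + 0.0316×65/365 = 1.0056274.
So F = 1.4874 × 1.0037397 / 1.0056274 = 1.484608 (ZAR/SEK).

1.4846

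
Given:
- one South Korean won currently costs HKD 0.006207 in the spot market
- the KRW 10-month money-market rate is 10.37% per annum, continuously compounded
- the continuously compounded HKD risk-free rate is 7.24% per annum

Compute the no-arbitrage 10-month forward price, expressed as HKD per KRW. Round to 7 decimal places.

T = 10/12 years.
Growth of 1 HKD over T: e^(0.0724×10/12) = 1.0621906.
Growth of 1 KRW over T: e^(0.1037×10/12) = 1.0902605.
So F = 0.006207 × 1.0621906 / 1.0902605 = 0.006047194 (HKD/KRW).

0.0060472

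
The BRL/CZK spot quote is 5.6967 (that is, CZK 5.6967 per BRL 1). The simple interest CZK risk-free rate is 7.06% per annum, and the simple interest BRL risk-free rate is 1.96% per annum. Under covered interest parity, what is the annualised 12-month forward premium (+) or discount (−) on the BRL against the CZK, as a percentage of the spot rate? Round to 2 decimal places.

+5.00%

T = 1 year.
CIP forward (CZK per BRL) = 5.6967 × 1.070600/1.019600 = 5.9816467.
(F − S)/S ÷ T = (5.9816467 − 5.6967)/5.6967/1 = 0.050020 → 5.00%.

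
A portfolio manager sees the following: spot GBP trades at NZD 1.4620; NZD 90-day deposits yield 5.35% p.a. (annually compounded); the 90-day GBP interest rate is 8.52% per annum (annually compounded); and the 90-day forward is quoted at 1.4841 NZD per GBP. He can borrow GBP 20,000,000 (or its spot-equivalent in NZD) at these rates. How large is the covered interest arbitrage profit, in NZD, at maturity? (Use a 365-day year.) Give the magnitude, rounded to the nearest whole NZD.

NZD 668,306

T = 90/365 years.
Keep in GBP, deliver into the forward: 20,000,000·1.0203656676·1.4841 = NZD 30,286,493.75.
Swap to NZD now, deposit: 20,000,000·1.4620·1.0129339314 = NZD 29,618,188.15.
The quoted forward overvalues GBP, so borrow NZD, buy GBP at spot, deposit the GBP at 8.52%, and sell the proceeds forward at 1.4841.
Arbitrage profit = |30,286,493.75 − 29,618,188.15| = NZD 668,306.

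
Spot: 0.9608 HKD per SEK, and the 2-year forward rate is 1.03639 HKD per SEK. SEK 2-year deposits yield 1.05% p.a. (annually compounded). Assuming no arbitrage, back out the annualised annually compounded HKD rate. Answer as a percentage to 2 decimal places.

T = 2 years.
F/S = 1.03639/0.9608 = 1.0786740 = (growth of HKD) / (growth of SEK).
The SEK side grows by (1 + 0.0105)^2 = 1.0211102.
That pins the HKD growth at 1.101445.
r = 1.101445^(1/2) − 1 = 0.049497 → 4.95%.

4.95%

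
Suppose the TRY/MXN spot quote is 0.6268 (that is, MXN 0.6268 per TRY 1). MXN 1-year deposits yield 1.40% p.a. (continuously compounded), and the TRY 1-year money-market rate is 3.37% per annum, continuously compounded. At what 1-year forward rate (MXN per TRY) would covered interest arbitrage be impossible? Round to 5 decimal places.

0.61457

T = 1 year.
MXN growth factor: e^(0.0140×1) = 1.0140985.
Growth of 1 TRY over T: e^(0.0337×1) = 1.0342743.
Forward (MXN per TRY) = 0.6268 × 1.0140985 / 1.0342743 = 0.6145729.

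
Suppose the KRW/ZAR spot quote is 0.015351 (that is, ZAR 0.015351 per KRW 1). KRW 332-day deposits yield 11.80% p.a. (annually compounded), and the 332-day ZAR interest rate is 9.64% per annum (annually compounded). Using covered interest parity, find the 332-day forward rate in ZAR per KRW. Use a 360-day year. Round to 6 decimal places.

0.015077

T = 332/360 years.
Growth of 1 ZAR over T: (1 + 0.0964)^(332/360) = 1.0885799.
KRW accumulates by (1 + 0.1180)^(332/360) = 1.1083428.
CIP: F = S · (grow ZAR)/(grow KRW) = 0.015351 × 1.0885799/1.1083428 = 0.01507728 ZAR per KRW.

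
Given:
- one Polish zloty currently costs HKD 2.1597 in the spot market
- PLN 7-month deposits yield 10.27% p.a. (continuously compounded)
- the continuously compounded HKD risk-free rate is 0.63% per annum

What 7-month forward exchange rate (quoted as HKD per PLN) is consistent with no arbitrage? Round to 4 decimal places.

T = 7/12 years.
Growth of 1 HKD over T: e^(0.0063×7/12) = 1.0036818.
Growth of 1 PLN over T: e^(0.1027×7/12) = 1.0617392.
So F = 2.1597 × 1.0036818 / 1.0617392 = 2.041605 (HKD/PLN).

2.0416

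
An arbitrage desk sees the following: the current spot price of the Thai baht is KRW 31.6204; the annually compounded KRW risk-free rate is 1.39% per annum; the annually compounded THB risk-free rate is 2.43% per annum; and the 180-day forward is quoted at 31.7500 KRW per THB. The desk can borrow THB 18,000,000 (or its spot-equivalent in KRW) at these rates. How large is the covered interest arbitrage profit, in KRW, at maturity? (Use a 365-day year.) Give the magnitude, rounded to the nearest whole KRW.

KRW 5,251,862

T = 180/365 years.
Keep in THB, deliver into the forward: 18,000,000·1.01191065149·31.7500 = KRW 578,306,937.33.
Swap to KRW now, deposit: 18,000,000·31.6204·1.00683081493 = KRW 573,055,075.81.
The quoted forward overvalues THB, so borrow KRW, buy THB at spot, deposit the THB at 2.43%, and sell the proceeds forward at 31.7500.
Profit = 578,306,937.33 − 573,055,075.81 = KRW 5,251,862.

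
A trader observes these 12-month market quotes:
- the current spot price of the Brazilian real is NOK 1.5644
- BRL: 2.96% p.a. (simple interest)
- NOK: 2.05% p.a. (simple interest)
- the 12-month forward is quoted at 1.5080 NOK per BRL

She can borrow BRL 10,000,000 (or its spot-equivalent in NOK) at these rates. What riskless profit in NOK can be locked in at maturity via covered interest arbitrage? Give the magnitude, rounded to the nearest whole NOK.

NOK 438,334

T = 1 year.
Route A — deposit BRL, sell forward: 10,000,000 × 1.029600 × 1.5080 = NOK 15,526,368.00.
Route B — convert at spot, deposit NOK: 10,000,000 × 1.5644 × 1.020500 = NOK 15,964,702.00.
The quoted forward undervalues BRL, so borrow BRL, convert to NOK at spot, deposit the NOK at 2.05%, and buy BRL forward at 1.5080 to cover the loan.
The gap between the two covered legs is NOK 438,334.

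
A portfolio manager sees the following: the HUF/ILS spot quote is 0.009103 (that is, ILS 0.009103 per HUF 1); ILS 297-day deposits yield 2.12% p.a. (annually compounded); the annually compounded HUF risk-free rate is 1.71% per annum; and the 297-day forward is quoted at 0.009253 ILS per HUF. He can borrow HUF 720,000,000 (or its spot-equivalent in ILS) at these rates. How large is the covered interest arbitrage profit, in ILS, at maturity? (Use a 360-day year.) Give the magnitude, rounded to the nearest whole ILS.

ILS 87,425

T = 297/360 years.
Invest the HUF and cover forward: 720,000,000 × 1.014086532 × 0.009253 = ILS 6,756,006.73.
Convert at spot and invest in ILS: 720,000,000 × 0.009103 × 1.017457822 = ILS 6,668,581.36.
The quoted forward overvalues HUF, so borrow ILS, buy HUF at spot, deposit the HUF at 1.71%, and sell the proceeds forward at 0.009253.
The gap between the two covered legs is ILS 87,425.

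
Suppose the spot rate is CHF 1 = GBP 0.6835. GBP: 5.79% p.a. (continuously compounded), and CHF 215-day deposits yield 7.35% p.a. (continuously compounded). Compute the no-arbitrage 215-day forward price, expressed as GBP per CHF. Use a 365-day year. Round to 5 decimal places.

0.67725

T = 215/365 years.
GBP accumulates by e^(0.0579×215/365) = 1.0346937.
CHF accumulates by e^(0.0735×215/365) = 1.0442454.
So F = 0.6835 × 1.0346937 / 1.0442454 = 0.6772480 (GBP/CHF).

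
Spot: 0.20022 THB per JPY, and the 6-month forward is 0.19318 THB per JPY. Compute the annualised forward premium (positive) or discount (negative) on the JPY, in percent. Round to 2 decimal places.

T = 6/12 years.
JPY trades forward at -3.51613% vs spot over the period.
Per annum: -0.0351613 / (6/12) = -0.070323 = -7.03%.

-7.03%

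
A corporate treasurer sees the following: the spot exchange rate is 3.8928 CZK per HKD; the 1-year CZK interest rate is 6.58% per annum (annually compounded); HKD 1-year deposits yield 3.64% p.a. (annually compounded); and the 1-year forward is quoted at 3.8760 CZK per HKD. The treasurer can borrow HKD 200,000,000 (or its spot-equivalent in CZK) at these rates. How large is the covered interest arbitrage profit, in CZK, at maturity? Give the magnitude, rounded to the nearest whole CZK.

T = 1 year.
Invest the HKD and cover forward: 200,000,000 × 1.036400 × 3.8760 = CZK 803,417,280.00.
Convert at spot and invest in CZK: 200,000,000 × 3.8928 × 1.065800 = CZK 829,789,248.00.
The quoted forward undervalues HKD, so borrow HKD, convert to CZK at spot, deposit the CZK at 6.58%, and buy HKD forward at 3.8760 to cover the loan.
Profit = 829,789,248.00 − 803,417,280.00 = CZK 26,371,968.

CZK 26,371,968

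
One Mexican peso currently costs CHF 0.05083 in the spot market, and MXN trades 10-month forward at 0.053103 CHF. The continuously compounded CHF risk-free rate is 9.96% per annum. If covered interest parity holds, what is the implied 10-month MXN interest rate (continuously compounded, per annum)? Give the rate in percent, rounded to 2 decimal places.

T = 10/12 years.
CIP gives F = S · g_CHF/g_MXN, so g_CHF/g_MXN = 0.053103/0.05083 = 1.0447177.
The CHF side grows by e^(0.0996×10/12) = 1.0865418.
So the MXN growth factor = 1.0400339.
r = ln(1.0400339)/(10/12) = 0.047104 → 4.71%.

4.71%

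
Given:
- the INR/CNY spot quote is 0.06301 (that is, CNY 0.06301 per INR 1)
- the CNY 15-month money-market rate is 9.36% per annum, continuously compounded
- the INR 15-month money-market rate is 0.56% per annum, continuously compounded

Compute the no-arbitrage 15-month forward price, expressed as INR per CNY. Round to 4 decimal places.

14.2173

T = 15/12 years.
CNY growth factor: e^(0.0936×15/12) = 1.12411943.
Growth of 1 INR over T: e^(0.0056×15/12) = 1.00702456.
CIP: F = S · (grow CNY)/(grow INR) = 0.06301 × 1.12411943/1.00702456 = 0.070336681 CNY per INR.
Quoted the other way: 1/0.070336681 = 14.2173 INR per CNY.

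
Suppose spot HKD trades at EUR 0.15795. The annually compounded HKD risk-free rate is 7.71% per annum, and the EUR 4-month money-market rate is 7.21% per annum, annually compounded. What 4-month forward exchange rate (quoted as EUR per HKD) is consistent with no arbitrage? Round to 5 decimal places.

0.15771

T = 4/12 years.
EUR accumulates by (1 + 0.0721)^(4/12) = 1.0234778.
Growth of 1 HKD over T: (1 + 0.0771)^(4/12) = 1.0250664.
So F = 0.15795 × 1.0234778 / 1.0250664 = 0.1577052 (EUR/HKD).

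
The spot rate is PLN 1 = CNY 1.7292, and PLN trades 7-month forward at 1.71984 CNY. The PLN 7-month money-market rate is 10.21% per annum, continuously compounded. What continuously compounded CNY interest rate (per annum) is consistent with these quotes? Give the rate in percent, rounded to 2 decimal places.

T = 7/12 years.
By CIP, F/S equals the CNY-to-PLN growth ratio: 1.71984/1.7292 = 0.9945871.
PLN growth factor: e^(0.1021×7/12) = 1.0613677.
That pins the CNY growth at 1.0556226.
r = ln(1.0556226)/(7/12) = 0.092796 → 9.28%.

9.28%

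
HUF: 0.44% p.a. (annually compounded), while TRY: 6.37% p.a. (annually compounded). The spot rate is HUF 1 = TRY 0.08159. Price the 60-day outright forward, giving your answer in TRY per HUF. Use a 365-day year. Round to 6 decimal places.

0.082363

T = 60/365 years.
Growth of 1 TRY over T: (1 + 0.0637)^(60/365) = 1.0102029.
HUF accumulates by (1 + 0.0044)^(60/365) = 1.000722.
CIP: F = S · (grow TRY)/(grow HUF) = 0.08159 × 1.0102029/1.000722 = 0.08236299 TRY per HUF.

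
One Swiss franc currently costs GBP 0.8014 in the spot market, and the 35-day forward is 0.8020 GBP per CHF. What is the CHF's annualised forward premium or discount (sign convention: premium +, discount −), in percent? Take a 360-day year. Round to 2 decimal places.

T = 35/360 years.
Period premium: (0.8020 − 0.8014)/0.8014 = 0.0007487.
Per annum: 0.0007487 / (35/360) = 0.007701 = 0.77%.

+0.77%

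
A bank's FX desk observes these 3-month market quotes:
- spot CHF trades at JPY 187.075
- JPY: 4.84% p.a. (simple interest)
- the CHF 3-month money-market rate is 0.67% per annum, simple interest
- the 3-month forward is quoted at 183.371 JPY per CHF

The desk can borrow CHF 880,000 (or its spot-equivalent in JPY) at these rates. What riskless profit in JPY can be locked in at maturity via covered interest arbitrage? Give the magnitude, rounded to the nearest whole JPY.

JPY 4,981,206

T = 3/12 years.
Invest the CHF and cover forward: 880,000 × 1.001675 × 183.371 = JPY 161,636,768.85.
Convert at spot and invest in JPY: 880,000 × 187.075 × 1.012100 = JPY 166,617,974.60.
The quoted forward undervalues CHF, so borrow CHF, convert to JPY at spot, deposit the JPY at 4.84%, and buy CHF forward at 183.371 to cover the loan.
Profit = 166,617,974.60 − 161,636,768.85 = JPY 4,981,206.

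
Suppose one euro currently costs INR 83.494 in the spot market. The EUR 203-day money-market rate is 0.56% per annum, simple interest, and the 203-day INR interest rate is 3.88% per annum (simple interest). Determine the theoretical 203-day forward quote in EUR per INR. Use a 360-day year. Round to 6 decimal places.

T = 203/360 years.
Growth of 1 INR over T: 1 + 0.0388×203/360 = 1.0218789.
EUR growth factor: 1 + 0.0056×203/360 = 1.0031578.
So F = 83.494 × 1.0218789 / 1.0031578 = 85.05218 (INR/EUR).
Quoted the other way: 1/85.05218 = 0.011757 EUR per INR.

0.011757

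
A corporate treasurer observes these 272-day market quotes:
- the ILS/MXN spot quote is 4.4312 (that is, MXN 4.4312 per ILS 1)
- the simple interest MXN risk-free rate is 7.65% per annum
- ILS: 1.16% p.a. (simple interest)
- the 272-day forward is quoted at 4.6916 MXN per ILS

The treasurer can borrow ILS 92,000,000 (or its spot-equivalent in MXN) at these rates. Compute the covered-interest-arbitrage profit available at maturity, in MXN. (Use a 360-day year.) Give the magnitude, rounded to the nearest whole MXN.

MXN 4,176,423

T = 272/360 years.
Route A — deposit ILS, sell forward: 92,000,000 × 1.00876444444 × 4.6916 = MXN 435,410,172.61.
Route B — convert at spot, deposit MXN: 92,000,000 × 4.4312 × 1.057800 = MXN 431,233,749.12.
The quoted forward overvalues ILS, so borrow MXN, buy ILS at spot, deposit the ILS at 1.16%, and sell the proceeds forward at 4.6916.
Arbitrage profit = |435,410,172.61 − 431,233,749.12| = MXN 4,176,423.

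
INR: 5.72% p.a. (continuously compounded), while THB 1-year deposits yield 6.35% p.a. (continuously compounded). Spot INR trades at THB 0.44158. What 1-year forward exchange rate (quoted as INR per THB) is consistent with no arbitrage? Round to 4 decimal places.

T = 1 year.
THB accumulates by e^(0.0635×1) = 1.0655595.
Growth of 1 INR over T: e^(0.0572×1) = 1.0588676.
CIP: F = S · (grow THB)/(grow INR) = 0.44158 × 1.0655595/1.0588676 = 0.4443707 THB per INR.
Quoted the other way: 1/0.4443707 = 2.2504 INR per THB.

2.2504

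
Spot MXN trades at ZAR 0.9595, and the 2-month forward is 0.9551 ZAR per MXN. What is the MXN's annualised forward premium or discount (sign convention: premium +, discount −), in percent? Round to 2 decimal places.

-2.75%

T = 2/12 years.
Period premium: (0.9551 − 0.9595)/0.9595 = -0.0045857.
Annualise by dividing by T: -0.0045857 / (2/12) = -0.027514 → -2.75%.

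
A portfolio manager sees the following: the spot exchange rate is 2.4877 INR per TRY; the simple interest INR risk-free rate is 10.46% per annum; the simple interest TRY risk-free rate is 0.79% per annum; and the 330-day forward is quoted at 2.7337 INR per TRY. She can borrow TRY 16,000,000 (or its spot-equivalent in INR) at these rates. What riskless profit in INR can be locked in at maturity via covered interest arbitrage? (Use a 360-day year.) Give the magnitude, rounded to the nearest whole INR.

T = 330/360 years.
Invest the TRY and cover forward: 16,000,000 × 1.0072416667 × 2.7337 = INR 44,055,944.71.
Convert at spot and invest in INR: 16,000,000 × 2.4877 × 1.0958833333 = INR 43,619,663.49.
The quoted forward overvalues TRY, so borrow INR, buy TRY at spot, deposit the TRY at 0.79%, and sell the proceeds forward at 2.7337.
Profit = 44,055,944.71 − 43,619,663.49 = INR 436,281.

INR 436,281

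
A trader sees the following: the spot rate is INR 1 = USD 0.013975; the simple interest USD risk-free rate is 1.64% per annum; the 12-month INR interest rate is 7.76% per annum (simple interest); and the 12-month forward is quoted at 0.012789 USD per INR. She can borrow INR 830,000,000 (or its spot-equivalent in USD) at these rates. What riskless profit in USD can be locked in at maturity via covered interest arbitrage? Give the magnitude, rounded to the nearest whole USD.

T = 1 year.
Invest the INR and cover forward: 830,000,000 × 1.077600 × 0.012789 = USD 11,438,583.91.
Convert at spot and invest in USD: 830,000,000 × 0.013975 × 1.016400 = USD 11,789,477.70.
The quoted forward undervalues INR, so borrow INR, convert to USD at spot, deposit the USD at 1.64%, and buy INR forward at 0.012789 to cover the loan.
Arbitrage profit = |11,438,583.91 − 11,789,477.70| = USD 350,894.

USD 350,894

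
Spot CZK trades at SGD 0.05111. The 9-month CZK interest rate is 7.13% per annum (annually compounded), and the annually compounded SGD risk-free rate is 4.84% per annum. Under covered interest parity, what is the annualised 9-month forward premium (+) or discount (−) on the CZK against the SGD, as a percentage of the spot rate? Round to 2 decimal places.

-2.14%

T = 9/12 years.
No-arbitrage forward: 0.05111 × 1.0360847 / 1.053012 = 0.05028840 SGD/CZK.
(F − S)/S ÷ T = (0.05028840 − 0.05111)/0.05111/(9/12) = -0.021434 → -2.14%.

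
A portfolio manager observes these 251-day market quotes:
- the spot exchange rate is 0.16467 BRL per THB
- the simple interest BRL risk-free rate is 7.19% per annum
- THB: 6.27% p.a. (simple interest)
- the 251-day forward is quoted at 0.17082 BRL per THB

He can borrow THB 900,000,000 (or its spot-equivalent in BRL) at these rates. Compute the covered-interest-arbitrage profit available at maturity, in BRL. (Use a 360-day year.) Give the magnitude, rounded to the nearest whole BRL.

BRL 4,826,327

T = 251/360 years.
Keep in THB, deliver into the forward: 900,000,000·1.04371583333·0.17082 = BRL 160,458,784.78.
Swap to BRL now, deposit: 900,000,000·0.16467·1.05013027778 = BRL 155,632,457.56.
The quoted forward overvalues THB, so borrow BRL, buy THB at spot, deposit the THB at 6.27%, and sell the proceeds forward at 0.17082.
Arbitrage profit = |160,458,784.78 − 155,632,457.56| = BRL 4,826,327.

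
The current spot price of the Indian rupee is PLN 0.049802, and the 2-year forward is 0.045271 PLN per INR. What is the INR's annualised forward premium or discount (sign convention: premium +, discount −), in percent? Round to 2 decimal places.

T = 2 years.
INR trades forward at -9.09803% vs spot over the period.
×(1/T) gives -4.55% p.a.

-4.55%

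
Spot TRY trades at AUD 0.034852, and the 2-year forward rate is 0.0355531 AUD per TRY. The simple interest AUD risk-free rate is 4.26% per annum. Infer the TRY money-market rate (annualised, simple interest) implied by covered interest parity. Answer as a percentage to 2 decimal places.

3.19%

T = 2 years.
By CIP, F/S equals the AUD-to-TRY growth ratio: 0.0355531/0.034852 = 1.0201165.
The AUD side grows by 1 + 0.0426×2 = 1.085200.
That pins the TRY growth at 1.0638001.
(1.0638001 − 1)/T = 0.031900, i.e. 3.19%.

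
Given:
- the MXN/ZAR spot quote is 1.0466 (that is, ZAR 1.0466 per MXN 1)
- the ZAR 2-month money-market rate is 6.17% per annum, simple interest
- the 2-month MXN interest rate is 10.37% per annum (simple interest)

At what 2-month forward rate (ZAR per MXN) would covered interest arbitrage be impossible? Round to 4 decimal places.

T = 2/12 years.
Growth of 1 ZAR over T: 1 + 0.0617×2/12 = 1.0102833.
Growth of 1 MXN over T: 1 + 0.1037×2/12 = 1.0172833.
CIP: F = S · (grow ZAR)/(grow MXN) = 1.0466 × 1.0102833/1.0172833 = 1.039398 ZAR per MXN.

1.0394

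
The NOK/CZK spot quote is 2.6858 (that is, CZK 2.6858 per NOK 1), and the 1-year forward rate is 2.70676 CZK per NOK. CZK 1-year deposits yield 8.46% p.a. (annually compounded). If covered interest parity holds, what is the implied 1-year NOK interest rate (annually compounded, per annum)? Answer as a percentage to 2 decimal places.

T = 1 year.
CIP gives F = S · g_CZK/g_NOK, so g_CZK/g_NOK = 2.70676/2.6858 = 1.0078040.
CZK growth factor: (1 + 0.0846)^1 = 1.084600.
That pins the NOK growth at 1.0762013.
Annualise: 1.0762013^(1/1) − 1 = 0.076201 = 7.62%.

7.62%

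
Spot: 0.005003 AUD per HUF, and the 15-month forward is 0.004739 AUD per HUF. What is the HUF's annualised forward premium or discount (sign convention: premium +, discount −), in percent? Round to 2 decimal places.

-4.22%

T = 15/12 years.
Period premium: (0.004739 − 0.005003)/0.005003 = -0.0527683.
Annualise by dividing by T: -0.0527683 / (15/12) = -0.042215 → -4.22%.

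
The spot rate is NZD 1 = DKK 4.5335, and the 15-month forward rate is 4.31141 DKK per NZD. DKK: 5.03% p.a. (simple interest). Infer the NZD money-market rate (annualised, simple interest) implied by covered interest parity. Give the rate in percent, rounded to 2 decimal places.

T = 15/12 years.
F/S = 4.31141/4.5335 = 0.9510114 = (growth of DKK) / (growth of NZD).
The DKK side grows by 1 + 0.0503×15/12 = 1.062875.
That pins the NZD growth at 1.1176259.
(1.1176259 − 1)/T = 0.094101, i.e. 9.41%.

9.41%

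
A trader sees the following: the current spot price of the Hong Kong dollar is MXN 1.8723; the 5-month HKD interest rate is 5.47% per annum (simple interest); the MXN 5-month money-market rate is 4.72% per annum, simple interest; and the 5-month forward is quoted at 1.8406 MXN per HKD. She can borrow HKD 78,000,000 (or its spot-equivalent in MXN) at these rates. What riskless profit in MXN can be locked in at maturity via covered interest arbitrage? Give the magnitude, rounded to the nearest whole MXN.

T = 5/12 years.
Keep in HKD, deliver into the forward: 78,000,000·1.02279166667·1.8406 = MXN 146,838,926.65.
Swap to MXN now, deposit: 78,000,000·1.8723·1.01966666667 = MXN 148,911,508.20.
The quoted forward undervalues HKD, so borrow HKD, convert to MXN at spot, deposit the MXN at 4.72%, and buy HKD forward at 1.8406 to cover the loan.
The gap between the two covered legs is MXN 2,072,582.

MXN 2,072,582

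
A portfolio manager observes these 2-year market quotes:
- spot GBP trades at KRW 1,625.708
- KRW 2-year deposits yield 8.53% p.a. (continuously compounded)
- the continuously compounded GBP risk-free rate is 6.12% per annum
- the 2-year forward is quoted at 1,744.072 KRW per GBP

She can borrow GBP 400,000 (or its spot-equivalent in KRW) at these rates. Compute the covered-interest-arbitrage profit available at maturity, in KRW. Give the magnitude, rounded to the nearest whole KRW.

KRW 17,217,880

T = 2 years.
Route A — deposit GBP, sell forward: 400,000 × 1.13020609381 × 1744.072 = KRW 788,464,320.98.
Route B — convert at spot, deposit KRW: 400,000 × 1625.708 × 1.18601624763 = KRW 771,246,440.76.
The quoted forward overvalues GBP, so borrow KRW, buy GBP at spot, deposit the GBP at 6.12%, and sell the proceeds forward at 1,744.072.
Arbitrage profit = |788,464,320.98 − 771,246,440.76| = KRW 17,217,880.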